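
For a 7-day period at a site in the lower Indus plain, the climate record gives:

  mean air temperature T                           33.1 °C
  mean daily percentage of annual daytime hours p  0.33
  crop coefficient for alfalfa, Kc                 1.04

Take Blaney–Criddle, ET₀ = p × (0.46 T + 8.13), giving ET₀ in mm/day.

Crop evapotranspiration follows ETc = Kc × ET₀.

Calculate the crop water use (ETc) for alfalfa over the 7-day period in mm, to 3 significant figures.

ET₀ = 0.33 × (0.46 × 33.1 + 8.13) = 0.33 × 23.356 = 7.7075 mm/d
ETc = Kc × ET₀ = 1.04 × 7.7075 = 8.0158 mm/d
Over 7 days: 8.0158 × 7 = 56.111 mm

56.1 mm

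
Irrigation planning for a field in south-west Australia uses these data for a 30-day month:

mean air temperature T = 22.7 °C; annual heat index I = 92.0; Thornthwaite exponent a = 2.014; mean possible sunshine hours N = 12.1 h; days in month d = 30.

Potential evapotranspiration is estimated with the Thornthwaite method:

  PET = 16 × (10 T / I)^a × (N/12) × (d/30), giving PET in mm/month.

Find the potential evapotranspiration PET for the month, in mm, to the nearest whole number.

99 mm

10T/I = 10 × 22.7 / 92.0 = 2.4674
(10T/I)^a = 2.4674^2.014 = 6.1655
Uncorrected PET = 16 × 6.1655 = 98.648 mm
Correction = (N/12)(d/30) = (12.1/12)(30/30) = 1.0083
PET = 98.648 × 1.0083 = 99.467 mm/month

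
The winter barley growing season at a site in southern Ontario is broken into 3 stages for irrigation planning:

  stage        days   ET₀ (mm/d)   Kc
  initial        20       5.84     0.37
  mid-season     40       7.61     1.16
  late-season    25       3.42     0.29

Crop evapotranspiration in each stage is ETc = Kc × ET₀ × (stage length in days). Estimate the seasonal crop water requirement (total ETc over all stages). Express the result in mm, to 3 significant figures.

421 mm

initial: 0.37 × 5.84 × 20 = 43.22 mm
mid-season: 1.16 × 7.61 × 40 = 353.10 mm
late-season: 0.29 × 3.42 × 25 = 24.80 mm
Seasonal total = 421.12 mm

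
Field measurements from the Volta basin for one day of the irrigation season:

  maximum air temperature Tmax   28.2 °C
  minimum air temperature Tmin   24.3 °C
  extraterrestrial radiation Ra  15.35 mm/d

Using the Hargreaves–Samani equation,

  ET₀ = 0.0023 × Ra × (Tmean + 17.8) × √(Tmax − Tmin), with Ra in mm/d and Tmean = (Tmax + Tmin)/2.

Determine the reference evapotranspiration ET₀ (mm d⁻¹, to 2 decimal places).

Tmean = (28.2 + 24.3)/2 = 26.25 °C
ET₀ = 0.0023 × 15.35 × (26.25 + 17.8) × √3.9 = 0.0023 × 15.35 × 44.05 × 1.9748 = 3.0712 mm/d

3.07 mm d⁻¹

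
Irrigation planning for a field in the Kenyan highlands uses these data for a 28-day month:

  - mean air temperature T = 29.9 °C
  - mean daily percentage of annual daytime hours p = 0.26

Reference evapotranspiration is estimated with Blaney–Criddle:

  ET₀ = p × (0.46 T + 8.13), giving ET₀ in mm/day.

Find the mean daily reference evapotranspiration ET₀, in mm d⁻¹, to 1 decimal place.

5.7 mm d⁻¹

ET₀ = 0.26 × (0.46 × 29.9 + 8.13) = 0.26 × 21.884 = 5.6898 mm/d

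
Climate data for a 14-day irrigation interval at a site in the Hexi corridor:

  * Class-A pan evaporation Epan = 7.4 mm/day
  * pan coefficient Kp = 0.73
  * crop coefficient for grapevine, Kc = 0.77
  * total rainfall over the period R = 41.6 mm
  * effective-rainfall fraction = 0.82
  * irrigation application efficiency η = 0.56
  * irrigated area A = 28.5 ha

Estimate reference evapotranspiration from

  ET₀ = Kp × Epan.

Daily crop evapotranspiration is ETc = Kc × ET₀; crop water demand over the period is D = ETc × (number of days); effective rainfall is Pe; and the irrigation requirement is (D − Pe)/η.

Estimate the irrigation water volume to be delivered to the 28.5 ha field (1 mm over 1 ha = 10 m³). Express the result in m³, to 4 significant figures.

ET₀ = 0.73 × 7.4 = 5.4020 mm/d
ETc = Kc × ET₀ = 0.77 × 5.4020 = 4.1595 mm/d
Crop demand D = ETc × 14 d = 4.1595 × 14 = 58.233 mm
Pe = 0.82 × 41.6 = 34.112 mm
D − Pe = 58.233 − 34.112 = 24.121 mm
Gross irrigation = 24.121 / 0.56 = 43.073 mm
Volume = 43.073 mm × 28.5 ha × 10 = 12275.8 m³

12280 m³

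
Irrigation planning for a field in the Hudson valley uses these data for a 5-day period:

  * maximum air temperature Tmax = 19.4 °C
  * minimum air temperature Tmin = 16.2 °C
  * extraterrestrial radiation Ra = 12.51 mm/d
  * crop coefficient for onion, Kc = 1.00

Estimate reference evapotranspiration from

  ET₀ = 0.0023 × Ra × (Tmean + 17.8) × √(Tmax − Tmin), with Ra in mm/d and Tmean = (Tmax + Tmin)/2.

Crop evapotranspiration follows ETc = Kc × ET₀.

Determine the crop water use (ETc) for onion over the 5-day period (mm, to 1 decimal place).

9.2 mm

Tmean = (19.4 + 16.2)/2 = 17.80 °C
ET₀ = 0.0023 × 12.51 × (17.80 + 17.8) × √3.2 = 0.0023 × 12.51 × 35.60 × 1.7889 = 1.8324 mm/d
ETc = Kc × ET₀ = 1.00 × 1.8324 = 1.8324 mm/d
Over 5 days: 1.8324 × 5 = 9.162 mm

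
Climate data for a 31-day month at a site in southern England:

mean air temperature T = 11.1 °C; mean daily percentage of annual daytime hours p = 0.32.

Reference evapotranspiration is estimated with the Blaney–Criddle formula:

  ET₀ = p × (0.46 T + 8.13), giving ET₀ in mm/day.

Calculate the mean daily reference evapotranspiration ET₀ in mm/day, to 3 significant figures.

ET₀ = 0.32 × (0.46 × 11.1 + 8.13) = 0.32 × 13.236 = 4.2355 mm/d

4.24 mm/day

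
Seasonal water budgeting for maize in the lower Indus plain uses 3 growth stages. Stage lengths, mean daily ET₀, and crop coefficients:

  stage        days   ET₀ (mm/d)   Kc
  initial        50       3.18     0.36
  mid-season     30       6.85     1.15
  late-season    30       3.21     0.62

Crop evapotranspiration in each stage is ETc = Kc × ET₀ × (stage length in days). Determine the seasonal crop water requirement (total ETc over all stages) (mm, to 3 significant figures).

353 mm

initial: 0.36 × 3.18 × 50 = 57.24 mm
mid-season: 1.15 × 6.85 × 30 = 236.33 mm
late-season: 0.62 × 3.21 × 30 = 59.71 mm
Seasonal total = 353.28 mm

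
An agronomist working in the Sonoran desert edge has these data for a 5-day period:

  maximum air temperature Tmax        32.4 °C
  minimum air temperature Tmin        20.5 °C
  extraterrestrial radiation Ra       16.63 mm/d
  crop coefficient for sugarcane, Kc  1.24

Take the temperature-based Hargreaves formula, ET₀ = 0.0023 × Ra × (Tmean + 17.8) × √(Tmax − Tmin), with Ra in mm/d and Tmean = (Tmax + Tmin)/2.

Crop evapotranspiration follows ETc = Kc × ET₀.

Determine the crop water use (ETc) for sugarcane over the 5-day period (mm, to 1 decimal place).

36.2 mm

Tmean = (32.4 + 20.5)/2 = 26.45 °C
ET₀ = 0.0023 × 16.63 × (26.45 + 17.8) × √11.9 = 0.0023 × 16.63 × 44.25 × 3.4496 = 5.8385 mm/d
ETc = Kc × ET₀ = 1.24 × 5.8385 = 7.2397 mm/d
Over 5 days: 7.2397 × 5 = 36.199 mm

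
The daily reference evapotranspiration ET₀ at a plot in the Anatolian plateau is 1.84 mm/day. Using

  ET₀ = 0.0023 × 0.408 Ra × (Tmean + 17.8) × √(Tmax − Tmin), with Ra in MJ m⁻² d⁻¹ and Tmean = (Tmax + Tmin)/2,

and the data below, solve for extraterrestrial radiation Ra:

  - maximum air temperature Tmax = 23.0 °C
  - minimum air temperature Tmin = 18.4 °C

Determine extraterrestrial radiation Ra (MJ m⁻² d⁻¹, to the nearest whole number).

Tmean = (23.0+18.4)/2 = 20.70 °C; ΔT = 4.6
Ra = ET₀ / [0.0023 × 0.408 × (Tmean+17.8) × √ΔT]
   = 1.84 / (0.0023 × 0.408 × 38.50 × 2.1448) = 23.746 MJ m⁻² d⁻¹

24 MJ m⁻² d⁻¹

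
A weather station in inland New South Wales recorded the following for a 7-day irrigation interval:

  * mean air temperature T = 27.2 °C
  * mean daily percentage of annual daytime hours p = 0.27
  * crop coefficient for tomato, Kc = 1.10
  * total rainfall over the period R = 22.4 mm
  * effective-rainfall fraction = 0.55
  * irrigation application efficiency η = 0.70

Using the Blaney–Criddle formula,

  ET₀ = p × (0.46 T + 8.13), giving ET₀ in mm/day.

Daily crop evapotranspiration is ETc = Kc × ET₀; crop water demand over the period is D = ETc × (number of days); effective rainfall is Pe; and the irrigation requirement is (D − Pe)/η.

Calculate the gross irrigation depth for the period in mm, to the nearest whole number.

ET₀ = 0.27 × (0.46 × 27.2 + 8.13) = 0.27 × 20.642 = 5.5733 mm/d
ETc = Kc × ET₀ = 1.10 × 5.5733 = 6.1306 mm/d
Crop demand D = ETc × 7 d = 6.1306 × 7 = 42.914 mm
Pe = 0.55 × 22.4 = 12.320 mm
D − Pe = 42.914 − 12.320 = 30.594 mm
Gross irrigation = 30.594 / 0.70 = 43.706 mm

44 mm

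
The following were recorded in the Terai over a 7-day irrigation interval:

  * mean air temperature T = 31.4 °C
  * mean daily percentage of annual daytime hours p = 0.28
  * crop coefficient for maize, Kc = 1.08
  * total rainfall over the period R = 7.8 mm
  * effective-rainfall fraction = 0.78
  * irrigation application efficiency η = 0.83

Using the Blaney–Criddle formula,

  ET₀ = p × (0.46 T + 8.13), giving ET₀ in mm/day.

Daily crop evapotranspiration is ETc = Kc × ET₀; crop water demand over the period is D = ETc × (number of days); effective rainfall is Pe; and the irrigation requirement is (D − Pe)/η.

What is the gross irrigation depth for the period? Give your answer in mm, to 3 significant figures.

50.2 mm

ET₀ = 0.28 × (0.46 × 31.4 + 8.13) = 0.28 × 22.574 = 6.3207 mm/d
ETc = Kc × ET₀ = 1.08 × 6.3207 = 6.8264 mm/d
Crop demand D = ETc × 7 d = 6.8264 × 7 = 47.785 mm
Pe = 0.78 × 7.8 = 6.084 mm
D − Pe = 47.785 − 6.084 = 41.701 mm
Gross irrigation = 41.701 / 0.83 = 50.242 mm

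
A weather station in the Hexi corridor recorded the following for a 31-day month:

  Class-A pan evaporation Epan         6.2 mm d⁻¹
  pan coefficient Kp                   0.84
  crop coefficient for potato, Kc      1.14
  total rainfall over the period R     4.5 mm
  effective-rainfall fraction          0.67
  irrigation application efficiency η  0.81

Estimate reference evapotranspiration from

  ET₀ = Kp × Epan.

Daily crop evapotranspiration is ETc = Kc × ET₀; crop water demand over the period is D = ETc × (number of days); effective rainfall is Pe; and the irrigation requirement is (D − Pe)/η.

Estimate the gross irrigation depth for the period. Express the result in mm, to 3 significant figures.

224 mm

ET₀ = 0.84 × 6.2 = 5.2080 mm/d
ETc = Kc × ET₀ = 1.14 × 5.2080 = 5.9371 mm/d
Crop demand D = ETc × 31 d = 5.9371 × 31 = 184.050 mm
Pe = 0.67 × 4.5 = 3.015 mm
D − Pe = 184.050 − 3.015 = 181.035 mm
Gross irrigation = 181.035 / 0.81 = 223.500 mm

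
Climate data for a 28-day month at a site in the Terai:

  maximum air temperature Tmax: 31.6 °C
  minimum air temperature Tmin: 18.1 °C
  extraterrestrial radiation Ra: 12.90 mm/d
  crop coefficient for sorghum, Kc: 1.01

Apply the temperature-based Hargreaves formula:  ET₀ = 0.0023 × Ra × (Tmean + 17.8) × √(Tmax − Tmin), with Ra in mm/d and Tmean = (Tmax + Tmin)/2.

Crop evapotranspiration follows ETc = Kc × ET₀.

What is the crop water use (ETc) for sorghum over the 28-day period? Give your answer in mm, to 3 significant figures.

131 mm

Tmean = (31.6 + 18.1)/2 = 24.85 °C
ET₀ = 0.0023 × 12.90 × (24.85 + 17.8) × √13.5 = 0.0023 × 12.90 × 42.65 × 3.6742 = 4.6494 mm/d
ETc = Kc × ET₀ = 1.01 × 4.6494 = 4.6959 mm/d
Over 28 days: 4.6959 × 28 = 131.485 mm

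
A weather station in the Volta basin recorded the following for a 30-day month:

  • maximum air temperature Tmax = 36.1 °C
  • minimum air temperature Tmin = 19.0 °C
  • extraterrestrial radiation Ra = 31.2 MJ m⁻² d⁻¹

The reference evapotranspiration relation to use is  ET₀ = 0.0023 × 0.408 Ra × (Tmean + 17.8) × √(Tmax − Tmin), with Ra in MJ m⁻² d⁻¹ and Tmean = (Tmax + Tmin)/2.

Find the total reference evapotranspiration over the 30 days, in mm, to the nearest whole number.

165 mm

Tmean = (36.1 + 19.0)/2 = 27.55 °C
0.408 Ra = 0.408 × 31.2 = 12.7296 mm/d equivalent
ET₀ = 0.0023 × 12.7296 × (27.55 + 17.8) × √17.1 = 0.0023 × 12.7296 × 45.35 × 4.1352 = 5.4906 mm/d
Over 30 days: 5.4906 × 30 = 164.718 mm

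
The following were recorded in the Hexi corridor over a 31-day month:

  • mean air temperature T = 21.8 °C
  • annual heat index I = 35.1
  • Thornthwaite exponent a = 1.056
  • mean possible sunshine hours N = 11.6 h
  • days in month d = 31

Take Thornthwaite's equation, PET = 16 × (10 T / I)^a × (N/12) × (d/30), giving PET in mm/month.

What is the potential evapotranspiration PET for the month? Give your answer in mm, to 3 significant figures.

110 mm

10T/I = 10 × 21.8 / 35.1 = 6.2108
(10T/I)^a = 6.2108^1.056 = 6.8796
Uncorrected PET = 16 × 6.8796 = 110.074 mm
Correction = (N/12)(d/30) = (11.6/12)(31/30) = 0.9989
PET = 110.074 × 0.9989 = 109.953 mm/month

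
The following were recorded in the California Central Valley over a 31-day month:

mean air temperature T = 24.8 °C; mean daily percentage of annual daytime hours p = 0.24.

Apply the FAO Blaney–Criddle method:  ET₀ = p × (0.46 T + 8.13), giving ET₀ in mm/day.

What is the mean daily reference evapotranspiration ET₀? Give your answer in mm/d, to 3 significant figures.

ET₀ = 0.24 × (0.46 × 24.8 + 8.13) = 0.24 × 19.538 = 4.6891 mm/d

4.69 mm/d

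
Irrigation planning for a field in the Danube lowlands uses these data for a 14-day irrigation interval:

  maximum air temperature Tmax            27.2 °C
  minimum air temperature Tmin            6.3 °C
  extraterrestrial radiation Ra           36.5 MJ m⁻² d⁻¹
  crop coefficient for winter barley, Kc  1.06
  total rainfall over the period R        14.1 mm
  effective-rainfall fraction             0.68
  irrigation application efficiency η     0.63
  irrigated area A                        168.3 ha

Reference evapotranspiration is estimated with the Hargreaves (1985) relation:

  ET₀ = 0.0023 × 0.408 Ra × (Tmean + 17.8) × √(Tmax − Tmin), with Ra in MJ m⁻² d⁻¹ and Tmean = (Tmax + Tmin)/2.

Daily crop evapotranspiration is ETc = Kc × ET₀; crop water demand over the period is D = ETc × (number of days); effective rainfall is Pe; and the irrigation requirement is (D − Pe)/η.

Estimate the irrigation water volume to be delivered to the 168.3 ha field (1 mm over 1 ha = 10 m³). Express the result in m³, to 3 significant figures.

Tmean = (27.2 + 6.3)/2 = 16.75 °C
0.408 Ra = 0.408 × 36.5 = 14.8920 mm/d equivalent
ET₀ = 0.0023 × 14.8920 × (16.75 + 17.8) × √20.9 = 0.0023 × 14.8920 × 34.55 × 4.5717 = 5.4101 mm/d
ETc = Kc × ET₀ = 1.06 × 5.4101 = 5.7347 mm/d
Crop demand D = ETc × 14 d = 5.7347 × 14 = 80.286 mm
Pe = 0.68 × 14.1 = 9.588 mm
D − Pe = 80.286 − 9.588 = 70.698 mm
Gross irrigation = 70.698 / 0.63 = 112.219 mm
Volume = 112.219 mm × 168.3 ha × 10 = 188864.6 m³

189000 m³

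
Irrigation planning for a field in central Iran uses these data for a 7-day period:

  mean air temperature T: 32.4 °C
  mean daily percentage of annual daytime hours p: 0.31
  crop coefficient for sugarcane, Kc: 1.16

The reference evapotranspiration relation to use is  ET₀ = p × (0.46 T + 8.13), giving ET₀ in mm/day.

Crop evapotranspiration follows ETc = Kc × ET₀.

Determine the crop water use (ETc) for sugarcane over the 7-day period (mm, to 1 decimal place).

ET₀ = 0.31 × (0.46 × 32.4 + 8.13) = 0.31 × 23.034 = 7.1405 mm/d
ETc = Kc × ET₀ = 1.16 × 7.1405 = 8.2830 mm/d
Over 7 days: 8.2830 × 7 = 57.981 mm

58.0 mm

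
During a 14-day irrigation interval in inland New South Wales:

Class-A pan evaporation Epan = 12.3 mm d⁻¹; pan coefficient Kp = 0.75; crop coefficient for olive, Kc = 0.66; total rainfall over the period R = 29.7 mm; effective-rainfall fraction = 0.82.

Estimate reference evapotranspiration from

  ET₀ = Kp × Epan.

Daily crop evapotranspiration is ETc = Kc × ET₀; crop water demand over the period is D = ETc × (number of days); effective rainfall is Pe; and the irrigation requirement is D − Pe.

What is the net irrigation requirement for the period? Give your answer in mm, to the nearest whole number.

ET₀ = 0.75 × 12.3 = 9.2250 mm/d
ETc = Kc × ET₀ = 0.66 × 9.2250 = 6.0885 mm/d
Crop demand D = ETc × 14 d = 6.0885 × 14 = 85.239 mm
Pe = 0.82 × 29.7 = 24.354 mm
D − Pe = 85.239 − 24.354 = 60.885 mm

61 mm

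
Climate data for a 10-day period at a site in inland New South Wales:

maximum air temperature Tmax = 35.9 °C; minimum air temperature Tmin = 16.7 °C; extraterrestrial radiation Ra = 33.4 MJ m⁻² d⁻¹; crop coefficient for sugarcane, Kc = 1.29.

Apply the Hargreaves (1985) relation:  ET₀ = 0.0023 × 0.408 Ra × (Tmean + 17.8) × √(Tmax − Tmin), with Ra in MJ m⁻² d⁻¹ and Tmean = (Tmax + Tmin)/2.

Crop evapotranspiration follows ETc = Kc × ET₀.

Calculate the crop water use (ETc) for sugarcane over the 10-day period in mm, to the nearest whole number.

Tmean = (35.9 + 16.7)/2 = 26.30 °C
0.408 Ra = 0.408 × 33.4 = 13.6272 mm/d equivalent
ET₀ = 0.0023 × 13.6272 × (26.30 + 17.8) × √19.2 = 0.0023 × 13.6272 × 44.10 × 4.3818 = 6.0566 mm/d
ETc = Kc × ET₀ = 1.29 × 6.0566 = 7.8130 mm/d
Over 10 days: 7.8130 × 10 = 78.130 mm

78 mm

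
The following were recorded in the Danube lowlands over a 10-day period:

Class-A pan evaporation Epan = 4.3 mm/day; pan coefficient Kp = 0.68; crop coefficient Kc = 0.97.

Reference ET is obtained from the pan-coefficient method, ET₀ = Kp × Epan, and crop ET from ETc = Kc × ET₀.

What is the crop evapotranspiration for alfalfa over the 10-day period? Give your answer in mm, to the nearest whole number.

28 mm

ET₀ = 0.68 × 4.3 = 2.9240 mm/d
ETc = Kc × ET₀ = 0.97 × 2.9240 = 2.8363 mm/d
Over 10 days: 2.8363 × 10 = 28.363 mm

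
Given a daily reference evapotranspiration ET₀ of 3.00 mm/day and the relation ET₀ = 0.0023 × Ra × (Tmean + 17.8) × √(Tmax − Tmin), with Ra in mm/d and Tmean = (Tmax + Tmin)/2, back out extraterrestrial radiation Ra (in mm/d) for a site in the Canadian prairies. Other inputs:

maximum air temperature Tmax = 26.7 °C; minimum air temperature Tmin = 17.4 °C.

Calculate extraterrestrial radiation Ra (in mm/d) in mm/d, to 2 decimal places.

Tmean = 22.05 °C; √ΔT = 3.0496
Ra = ET₀ / [0.0023 × (Tmean+17.8) × √ΔT] = 3.00 / (0.0023 × 39.85 × 3.0496) = 10.733 mm/d

10.73 mm/d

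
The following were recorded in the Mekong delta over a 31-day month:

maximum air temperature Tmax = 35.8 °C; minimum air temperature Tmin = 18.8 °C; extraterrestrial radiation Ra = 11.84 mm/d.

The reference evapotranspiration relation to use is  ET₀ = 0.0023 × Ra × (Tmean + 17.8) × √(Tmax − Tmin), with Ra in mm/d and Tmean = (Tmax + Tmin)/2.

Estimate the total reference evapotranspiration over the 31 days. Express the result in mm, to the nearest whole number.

Tmean = (35.8 + 18.8)/2 = 27.30 °C
ET₀ = 0.0023 × 11.84 × (27.30 + 17.8) × √17.0 = 0.0023 × 11.84 × 45.10 × 4.1231 = 5.0638 mm/d
Over 31 days: 5.0638 × 31 = 156.978 mm

157 mm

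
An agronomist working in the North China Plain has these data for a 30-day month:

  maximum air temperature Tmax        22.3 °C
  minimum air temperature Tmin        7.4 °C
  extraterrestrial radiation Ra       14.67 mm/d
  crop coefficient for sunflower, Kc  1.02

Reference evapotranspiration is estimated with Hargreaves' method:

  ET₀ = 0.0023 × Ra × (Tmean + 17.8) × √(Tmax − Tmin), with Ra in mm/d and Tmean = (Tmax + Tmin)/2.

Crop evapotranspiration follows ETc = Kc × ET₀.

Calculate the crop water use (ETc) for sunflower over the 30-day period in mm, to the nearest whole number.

130 mm

Tmean = (22.3 + 7.4)/2 = 14.85 °C
ET₀ = 0.0023 × 14.67 × (14.85 + 17.8) × √14.9 = 0.0023 × 14.67 × 32.65 × 3.8601 = 4.2525 mm/d
ETc = Kc × ET₀ = 1.02 × 4.2525 = 4.3376 mm/d
Over 30 days: 4.3376 × 30 = 130.128 mm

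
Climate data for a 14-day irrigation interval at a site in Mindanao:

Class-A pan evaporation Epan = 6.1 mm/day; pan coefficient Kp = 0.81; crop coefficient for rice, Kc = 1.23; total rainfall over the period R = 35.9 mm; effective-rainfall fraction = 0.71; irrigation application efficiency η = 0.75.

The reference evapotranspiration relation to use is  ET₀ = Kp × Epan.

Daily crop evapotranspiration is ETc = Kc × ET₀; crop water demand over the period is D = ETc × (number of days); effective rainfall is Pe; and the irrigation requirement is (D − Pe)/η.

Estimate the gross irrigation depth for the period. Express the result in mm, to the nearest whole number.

79 mm

ET₀ = 0.81 × 6.1 = 4.9410 mm/d
ETc = Kc × ET₀ = 1.23 × 4.9410 = 6.0774 mm/d
Crop demand D = ETc × 14 d = 6.0774 × 14 = 85.084 mm
Pe = 0.71 × 35.9 = 25.489 mm
D − Pe = 85.084 − 25.489 = 59.595 mm
Gross irrigation = 59.595 / 0.75 = 79.460 mm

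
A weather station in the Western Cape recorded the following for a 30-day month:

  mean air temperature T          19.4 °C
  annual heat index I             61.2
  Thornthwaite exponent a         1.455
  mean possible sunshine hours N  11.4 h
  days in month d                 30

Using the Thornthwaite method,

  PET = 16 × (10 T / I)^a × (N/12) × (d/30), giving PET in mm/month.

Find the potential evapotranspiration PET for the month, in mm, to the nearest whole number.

81 mm

10T/I = 10 × 19.4 / 61.2 = 3.1699
(10T/I)^a = 3.1699^1.455 = 5.3582
Uncorrected PET = 16 × 5.3582 = 85.731 mm
Correction = (N/12)(d/30) = (11.4/12)(30/30) = 0.9500
PET = 85.731 × 0.9500 = 81.444 mm/month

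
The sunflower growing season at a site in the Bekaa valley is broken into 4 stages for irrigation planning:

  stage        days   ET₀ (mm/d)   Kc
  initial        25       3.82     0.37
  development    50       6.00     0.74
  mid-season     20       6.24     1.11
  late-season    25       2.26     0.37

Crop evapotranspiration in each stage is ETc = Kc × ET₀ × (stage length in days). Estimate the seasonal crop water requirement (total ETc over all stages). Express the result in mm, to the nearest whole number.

417 mm

initial: 0.37 × 3.82 × 25 = 35.34 mm
development: 0.74 × 6.00 × 50 = 222.00 mm
mid-season: 1.11 × 6.24 × 20 = 138.53 mm
late-season: 0.37 × 2.26 × 25 = 20.91 mm
Seasonal total = 416.78 mm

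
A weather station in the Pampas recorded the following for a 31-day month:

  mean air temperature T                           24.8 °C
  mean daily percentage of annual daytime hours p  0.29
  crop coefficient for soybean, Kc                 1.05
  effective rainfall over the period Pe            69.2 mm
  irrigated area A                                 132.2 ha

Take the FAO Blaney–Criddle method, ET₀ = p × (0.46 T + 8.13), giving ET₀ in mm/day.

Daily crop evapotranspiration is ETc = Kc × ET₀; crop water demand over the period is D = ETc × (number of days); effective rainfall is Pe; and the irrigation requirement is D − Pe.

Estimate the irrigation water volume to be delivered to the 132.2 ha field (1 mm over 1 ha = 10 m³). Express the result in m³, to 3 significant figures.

152000 m³

ET₀ = 0.29 × (0.46 × 24.8 + 8.13) = 0.29 × 19.538 = 5.6660 mm/d
ETc = Kc × ET₀ = 1.05 × 5.6660 = 5.9493 mm/d
Crop demand D = ETc × 31 d = 5.9493 × 31 = 184.428 mm
D − Pe = 184.428 − 69.2 = 115.228 mm
Volume = 115.228 mm × 132.2 ha × 10 = 152331.4 m³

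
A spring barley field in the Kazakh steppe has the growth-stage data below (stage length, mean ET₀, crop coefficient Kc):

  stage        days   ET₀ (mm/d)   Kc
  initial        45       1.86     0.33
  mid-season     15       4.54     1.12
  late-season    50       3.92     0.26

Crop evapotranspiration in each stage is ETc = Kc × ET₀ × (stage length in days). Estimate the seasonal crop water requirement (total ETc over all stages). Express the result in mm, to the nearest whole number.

155 mm

initial: 0.33 × 1.86 × 45 = 27.62 mm
mid-season: 1.12 × 4.54 × 15 = 76.27 mm
late-season: 0.26 × 3.92 × 50 = 50.96 mm
Seasonal total = 154.85 mm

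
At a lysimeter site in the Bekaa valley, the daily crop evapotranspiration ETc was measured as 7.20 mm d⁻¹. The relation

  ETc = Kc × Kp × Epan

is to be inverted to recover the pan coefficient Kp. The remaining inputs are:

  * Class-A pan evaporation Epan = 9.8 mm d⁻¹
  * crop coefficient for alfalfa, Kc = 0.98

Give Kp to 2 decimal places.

ETc = Kc × Kp × Epan  ⇒  Kp = ETc / (Kc × Epan)
Kp = 7.20 / (0.98 × 9.8) = 7.20 / 9.604 = 0.7497

0.75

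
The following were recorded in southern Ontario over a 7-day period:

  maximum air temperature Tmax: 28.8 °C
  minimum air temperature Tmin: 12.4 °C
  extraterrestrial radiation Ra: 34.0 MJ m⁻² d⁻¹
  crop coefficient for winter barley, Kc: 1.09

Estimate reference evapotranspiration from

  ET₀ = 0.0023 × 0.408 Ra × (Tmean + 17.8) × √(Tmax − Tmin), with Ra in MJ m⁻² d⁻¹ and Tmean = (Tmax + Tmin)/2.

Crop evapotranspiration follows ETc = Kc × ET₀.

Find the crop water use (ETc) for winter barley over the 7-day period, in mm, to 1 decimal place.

Tmean = (28.8 + 12.4)/2 = 20.60 °C
0.408 Ra = 0.408 × 34.0 = 13.8720 mm/d equivalent
ET₀ = 0.0023 × 13.8720 × (20.60 + 17.8) × √16.4 = 0.0023 × 13.8720 × 38.40 × 4.0497 = 4.9616 mm/d
ETc = Kc × ET₀ = 1.09 × 4.9616 = 5.4081 mm/d
Over 7 days: 5.4081 × 7 = 37.857 mm

37.9 mm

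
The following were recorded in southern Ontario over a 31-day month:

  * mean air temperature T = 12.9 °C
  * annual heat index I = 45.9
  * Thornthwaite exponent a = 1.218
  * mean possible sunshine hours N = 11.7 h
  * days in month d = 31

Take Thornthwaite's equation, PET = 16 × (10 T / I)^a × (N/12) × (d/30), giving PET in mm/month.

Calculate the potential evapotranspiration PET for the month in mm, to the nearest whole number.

57 mm

10T/I = 10 × 12.9 / 45.9 = 2.8105
(10T/I)^a = 2.8105^1.218 = 3.5206
Uncorrected PET = 16 × 3.5206 = 56.330 mm
Correction = (N/12)(d/30) = (11.7/12)(31/30) = 1.0075
PET = 56.330 × 1.0075 = 56.752 mm/month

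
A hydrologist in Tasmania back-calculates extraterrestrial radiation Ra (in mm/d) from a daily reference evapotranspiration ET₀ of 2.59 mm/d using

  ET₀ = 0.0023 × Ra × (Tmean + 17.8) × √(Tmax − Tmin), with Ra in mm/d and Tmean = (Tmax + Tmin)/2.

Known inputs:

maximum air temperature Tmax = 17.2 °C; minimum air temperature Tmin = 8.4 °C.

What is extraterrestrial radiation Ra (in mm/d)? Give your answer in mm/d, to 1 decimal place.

Tmean = 12.80 °C; √ΔT = 2.9665
Ra = ET₀ / [0.0023 × (Tmean+17.8) × √ΔT] = 2.59 / (0.0023 × 30.60 × 2.9665) = 12.405 mm/d

12.4 mm/d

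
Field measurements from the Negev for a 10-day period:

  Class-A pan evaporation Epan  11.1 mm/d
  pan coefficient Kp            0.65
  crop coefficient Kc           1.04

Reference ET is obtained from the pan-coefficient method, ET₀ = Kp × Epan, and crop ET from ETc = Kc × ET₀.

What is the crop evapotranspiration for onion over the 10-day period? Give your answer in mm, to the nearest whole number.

75 mm

ET₀ = 0.65 × 11.1 = 7.2150 mm/d
ETc = Kc × ET₀ = 1.04 × 7.2150 = 7.5036 mm/d
Over 10 days: 7.5036 × 10 = 75.036 mm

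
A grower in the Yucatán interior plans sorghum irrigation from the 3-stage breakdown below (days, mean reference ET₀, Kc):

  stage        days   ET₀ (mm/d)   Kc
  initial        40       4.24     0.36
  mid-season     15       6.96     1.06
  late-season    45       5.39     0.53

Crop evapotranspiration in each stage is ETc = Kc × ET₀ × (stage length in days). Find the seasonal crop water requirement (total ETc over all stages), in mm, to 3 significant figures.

300 mm

initial: 0.36 × 4.24 × 40 = 61.06 mm
mid-season: 1.06 × 6.96 × 15 = 110.66 mm
late-season: 0.53 × 5.39 × 45 = 128.55 mm
Seasonal total = 300.27 mm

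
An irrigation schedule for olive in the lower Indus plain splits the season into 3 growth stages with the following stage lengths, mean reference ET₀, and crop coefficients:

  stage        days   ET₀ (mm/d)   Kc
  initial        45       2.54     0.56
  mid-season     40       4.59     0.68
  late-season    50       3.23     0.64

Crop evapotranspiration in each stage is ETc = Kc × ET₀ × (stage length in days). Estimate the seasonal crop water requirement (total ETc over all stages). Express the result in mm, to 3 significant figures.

292 mm

initial: 0.56 × 2.54 × 45 = 64.01 mm
mid-season: 0.68 × 4.59 × 40 = 124.85 mm
late-season: 0.64 × 3.23 × 50 = 103.36 mm
Seasonal total = 292.22 mm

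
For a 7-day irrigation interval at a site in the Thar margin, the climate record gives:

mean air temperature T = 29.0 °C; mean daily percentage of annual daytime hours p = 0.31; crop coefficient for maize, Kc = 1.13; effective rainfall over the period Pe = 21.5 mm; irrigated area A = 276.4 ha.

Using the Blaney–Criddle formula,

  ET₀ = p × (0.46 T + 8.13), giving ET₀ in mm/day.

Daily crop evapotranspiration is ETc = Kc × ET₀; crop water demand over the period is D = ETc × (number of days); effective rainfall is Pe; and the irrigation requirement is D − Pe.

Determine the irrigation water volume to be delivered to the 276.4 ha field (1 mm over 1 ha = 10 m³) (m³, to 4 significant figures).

ET₀ = 0.31 × (0.46 × 29.0 + 8.13) = 0.31 × 21.470 = 6.6557 mm/d
ETc = Kc × ET₀ = 1.13 × 6.6557 = 7.5209 mm/d
Crop demand D = ETc × 7 d = 7.5209 × 7 = 52.646 mm
D − Pe = 52.646 − 21.5 = 31.146 mm
Volume = 31.146 mm × 276.4 ha × 10 = 86087.5 m³

86090 m³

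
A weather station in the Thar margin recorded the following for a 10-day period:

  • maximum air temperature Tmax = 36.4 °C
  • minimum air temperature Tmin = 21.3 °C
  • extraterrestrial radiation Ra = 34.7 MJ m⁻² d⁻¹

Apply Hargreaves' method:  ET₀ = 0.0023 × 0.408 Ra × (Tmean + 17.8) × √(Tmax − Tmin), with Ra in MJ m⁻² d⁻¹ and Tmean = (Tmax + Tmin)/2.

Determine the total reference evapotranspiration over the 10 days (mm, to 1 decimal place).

Tmean = (36.4 + 21.3)/2 = 28.85 °C
0.408 Ra = 0.408 × 34.7 = 14.1576 mm/d equivalent
ET₀ = 0.0023 × 14.1576 × (28.85 + 17.8) × √15.1 = 0.0023 × 14.1576 × 46.65 × 3.8859 = 5.9028 mm/d
Over 10 days: 5.9028 × 10 = 59.028 mm

59.0 mm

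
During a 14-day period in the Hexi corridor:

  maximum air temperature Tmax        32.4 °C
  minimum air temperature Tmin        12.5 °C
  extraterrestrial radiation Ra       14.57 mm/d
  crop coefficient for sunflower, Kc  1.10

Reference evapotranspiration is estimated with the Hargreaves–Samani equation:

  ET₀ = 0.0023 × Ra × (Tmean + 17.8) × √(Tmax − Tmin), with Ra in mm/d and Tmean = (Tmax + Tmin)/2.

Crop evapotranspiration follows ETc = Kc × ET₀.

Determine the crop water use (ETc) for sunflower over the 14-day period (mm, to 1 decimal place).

92.7 mm

Tmean = (32.4 + 12.5)/2 = 22.45 °C
ET₀ = 0.0023 × 14.57 × (22.45 + 17.8) × √19.9 = 0.0023 × 14.57 × 40.25 × 4.4609 = 6.0169 mm/d
ETc = Kc × ET₀ = 1.10 × 6.0169 = 6.6186 mm/d
Over 14 days: 6.6186 × 14 = 92.660 mm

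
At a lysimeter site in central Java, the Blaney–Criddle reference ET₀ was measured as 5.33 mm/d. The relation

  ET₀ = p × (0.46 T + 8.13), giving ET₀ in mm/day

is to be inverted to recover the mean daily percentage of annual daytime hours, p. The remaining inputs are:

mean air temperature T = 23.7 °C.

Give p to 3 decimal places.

p = ET₀ / (0.46 T + 8.13) = 5.33 / (0.46 × 23.7 + 8.13) = 5.33 / 19.032 = 0.2801

0.280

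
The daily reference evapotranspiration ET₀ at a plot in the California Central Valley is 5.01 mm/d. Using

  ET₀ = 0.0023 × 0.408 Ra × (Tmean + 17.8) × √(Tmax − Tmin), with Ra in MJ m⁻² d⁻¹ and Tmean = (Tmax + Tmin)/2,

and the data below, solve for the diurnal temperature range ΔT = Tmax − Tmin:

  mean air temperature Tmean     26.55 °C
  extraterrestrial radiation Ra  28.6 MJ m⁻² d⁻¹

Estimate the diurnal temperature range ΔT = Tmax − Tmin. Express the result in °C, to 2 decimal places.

17.72 °C

√ΔT = ET₀ / [0.0023 × 0.408 × Ra × (Tmean+17.8)] = 5.01 / (0.0023 × 11.6688 × 44.35) = 4.2091
ΔT = 4.2091² = 17.717 °C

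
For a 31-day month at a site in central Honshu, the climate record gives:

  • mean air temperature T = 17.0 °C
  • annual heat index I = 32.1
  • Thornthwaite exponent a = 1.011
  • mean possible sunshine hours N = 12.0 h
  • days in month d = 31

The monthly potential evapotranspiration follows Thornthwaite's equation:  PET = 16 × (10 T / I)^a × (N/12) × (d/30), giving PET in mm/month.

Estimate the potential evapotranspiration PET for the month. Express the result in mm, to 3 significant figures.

10T/I = 10 × 17.0 / 32.1 = 5.2960
(10T/I)^a = 5.2960^1.011 = 5.3940
Uncorrected PET = 16 × 5.3940 = 86.304 mm
Correction = (N/12)(d/30) = (12.0/12)(31/30) = 1.0333
PET = 86.304 × 1.0333 = 89.178 mm/month

89.2 mm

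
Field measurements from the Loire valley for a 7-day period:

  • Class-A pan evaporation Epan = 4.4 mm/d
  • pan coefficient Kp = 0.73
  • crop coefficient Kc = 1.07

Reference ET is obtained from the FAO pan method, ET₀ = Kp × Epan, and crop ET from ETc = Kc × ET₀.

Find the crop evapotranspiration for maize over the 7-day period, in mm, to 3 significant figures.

ET₀ = 0.73 × 4.4 = 3.2120 mm/d
ETc = Kc × ET₀ = 1.07 × 3.2120 = 3.4368 mm/d
Over 7 days: 3.4368 × 7 = 24.058 mm

24.1 mm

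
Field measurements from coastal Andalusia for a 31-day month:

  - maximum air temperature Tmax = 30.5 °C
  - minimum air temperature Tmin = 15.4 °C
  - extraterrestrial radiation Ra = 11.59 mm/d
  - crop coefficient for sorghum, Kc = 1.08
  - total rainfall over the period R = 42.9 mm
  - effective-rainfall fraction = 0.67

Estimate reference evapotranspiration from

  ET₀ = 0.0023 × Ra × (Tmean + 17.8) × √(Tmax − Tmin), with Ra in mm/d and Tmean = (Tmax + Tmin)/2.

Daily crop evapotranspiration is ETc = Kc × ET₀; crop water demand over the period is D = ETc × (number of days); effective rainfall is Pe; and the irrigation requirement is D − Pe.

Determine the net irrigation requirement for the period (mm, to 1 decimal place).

Tmean = (30.5 + 15.4)/2 = 22.95 °C
ET₀ = 0.0023 × 11.59 × (22.95 + 17.8) × √15.1 = 0.0023 × 11.59 × 40.75 × 3.8859 = 4.2211 mm/d
ETc = Kc × ET₀ = 1.08 × 4.2211 = 4.5588 mm/d
Crop demand D = ETc × 31 d = 4.5588 × 31 = 141.323 mm
Pe = 0.67 × 42.9 = 28.743 mm
D − Pe = 141.323 − 28.743 = 112.580 mm

112.6 mm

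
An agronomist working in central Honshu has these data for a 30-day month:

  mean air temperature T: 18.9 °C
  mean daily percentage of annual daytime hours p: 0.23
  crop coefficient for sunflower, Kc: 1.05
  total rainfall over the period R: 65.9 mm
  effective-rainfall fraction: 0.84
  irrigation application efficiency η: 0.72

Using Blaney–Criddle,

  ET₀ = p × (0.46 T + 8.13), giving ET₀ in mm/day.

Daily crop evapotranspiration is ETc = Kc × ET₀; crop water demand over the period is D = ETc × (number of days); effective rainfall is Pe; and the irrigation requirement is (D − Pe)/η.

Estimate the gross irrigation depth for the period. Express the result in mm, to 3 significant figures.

ET₀ = 0.23 × (0.46 × 18.9 + 8.13) = 0.23 × 16.824 = 3.8695 mm/d
ETc = Kc × ET₀ = 1.05 × 3.8695 = 4.0630 mm/d
Crop demand D = ETc × 30 d = 4.0630 × 30 = 121.890 mm
Pe = 0.84 × 65.9 = 55.356 mm
D − Pe = 121.890 − 55.356 = 66.534 mm
Gross irrigation = 66.534 / 0.72 = 92.408 mm

92.4 mm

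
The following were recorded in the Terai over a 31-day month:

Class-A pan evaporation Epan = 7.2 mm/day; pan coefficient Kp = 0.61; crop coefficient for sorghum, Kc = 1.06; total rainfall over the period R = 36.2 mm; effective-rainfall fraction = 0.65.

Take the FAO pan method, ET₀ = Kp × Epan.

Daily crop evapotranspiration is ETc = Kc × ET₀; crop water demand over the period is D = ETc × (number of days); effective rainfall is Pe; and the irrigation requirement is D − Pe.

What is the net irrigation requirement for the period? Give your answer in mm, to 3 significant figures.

ET₀ = 0.61 × 7.2 = 4.3920 mm/d
ETc = Kc × ET₀ = 1.06 × 4.3920 = 4.6555 mm/d
Crop demand D = ETc × 31 d = 4.6555 × 31 = 144.321 mm
Pe = 0.65 × 36.2 = 23.530 mm
D − Pe = 144.321 − 23.530 = 120.791 mm

121 mm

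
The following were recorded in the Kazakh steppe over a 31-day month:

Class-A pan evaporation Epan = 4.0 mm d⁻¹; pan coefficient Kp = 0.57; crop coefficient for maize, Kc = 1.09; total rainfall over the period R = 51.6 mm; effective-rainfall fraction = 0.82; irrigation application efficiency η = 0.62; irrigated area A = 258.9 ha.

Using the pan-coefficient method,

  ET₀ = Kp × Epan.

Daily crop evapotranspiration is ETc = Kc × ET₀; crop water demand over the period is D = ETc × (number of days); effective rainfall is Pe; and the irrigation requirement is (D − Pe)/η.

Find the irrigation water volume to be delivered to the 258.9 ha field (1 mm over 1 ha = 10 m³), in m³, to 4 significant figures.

145000 m³

ET₀ = 0.57 × 4.0 = 2.2800 mm/d
ETc = Kc × ET₀ = 1.09 × 2.2800 = 2.4852 mm/d
Crop demand D = ETc × 31 d = 2.4852 × 31 = 77.041 mm
Pe = 0.82 × 51.6 = 42.312 mm
D − Pe = 77.041 − 42.312 = 34.729 mm
Gross irrigation = 34.729 / 0.62 = 56.015 mm
Volume = 56.015 mm × 258.9 ha × 10 = 145022.8 m³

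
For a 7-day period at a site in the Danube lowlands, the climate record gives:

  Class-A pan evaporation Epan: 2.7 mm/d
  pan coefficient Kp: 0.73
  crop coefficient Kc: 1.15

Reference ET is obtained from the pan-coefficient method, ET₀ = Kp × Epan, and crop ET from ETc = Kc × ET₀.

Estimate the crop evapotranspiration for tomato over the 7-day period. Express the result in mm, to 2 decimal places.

ET₀ = 0.73 × 2.7 = 1.9710 mm/d
ETc = Kc × ET₀ = 1.15 × 1.9710 = 2.2667 mm/d
Over 7 days: 2.2667 × 7 = 15.867 mm

15.87 mm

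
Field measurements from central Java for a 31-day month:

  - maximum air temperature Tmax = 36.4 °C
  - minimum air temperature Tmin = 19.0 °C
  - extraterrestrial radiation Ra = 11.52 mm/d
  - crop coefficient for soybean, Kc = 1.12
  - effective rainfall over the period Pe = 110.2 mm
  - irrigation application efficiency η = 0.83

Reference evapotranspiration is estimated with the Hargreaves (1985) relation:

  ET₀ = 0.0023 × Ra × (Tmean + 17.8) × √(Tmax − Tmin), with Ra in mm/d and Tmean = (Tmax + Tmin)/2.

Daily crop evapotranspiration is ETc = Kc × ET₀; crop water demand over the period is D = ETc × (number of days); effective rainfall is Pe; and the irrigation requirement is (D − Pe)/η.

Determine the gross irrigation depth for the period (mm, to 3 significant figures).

Tmean = (36.4 + 19.0)/2 = 27.70 °C
ET₀ = 0.0023 × 11.52 × (27.70 + 17.8) × √17.4 = 0.0023 × 11.52 × 45.50 × 4.1713 = 5.0288 mm/d
ETc = Kc × ET₀ = 1.12 × 5.0288 = 5.6323 mm/d
Crop demand D = ETc × 31 d = 5.6323 × 31 = 174.601 mm
D − Pe = 174.601 − 110.2 = 64.401 mm
Gross irrigation = 64.401 / 0.83 = 77.592 mm

77.6 mm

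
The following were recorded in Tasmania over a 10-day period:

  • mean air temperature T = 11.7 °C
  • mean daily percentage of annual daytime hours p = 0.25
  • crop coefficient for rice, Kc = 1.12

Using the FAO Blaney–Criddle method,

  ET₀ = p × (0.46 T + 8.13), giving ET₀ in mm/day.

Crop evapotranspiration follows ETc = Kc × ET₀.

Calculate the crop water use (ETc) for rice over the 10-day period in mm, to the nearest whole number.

ET₀ = 0.25 × (0.46 × 11.7 + 8.13) = 0.25 × 13.512 = 3.3780 mm/d
ETc = Kc × ET₀ = 1.12 × 3.3780 = 3.7834 mm/d
Over 10 days: 3.7834 × 10 = 37.834 mm

38 mm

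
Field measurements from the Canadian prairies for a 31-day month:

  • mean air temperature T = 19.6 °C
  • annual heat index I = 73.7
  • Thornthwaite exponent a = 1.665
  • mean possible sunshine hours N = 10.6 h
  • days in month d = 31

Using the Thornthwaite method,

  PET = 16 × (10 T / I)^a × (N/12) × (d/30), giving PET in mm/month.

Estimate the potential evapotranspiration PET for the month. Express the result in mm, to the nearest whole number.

74 mm

10T/I = 10 × 19.6 / 73.7 = 2.6594
(10T/I)^a = 2.6594^1.665 = 5.0964
Uncorrected PET = 16 × 5.0964 = 81.542 mm
Correction = (N/12)(d/30) = (10.6/12)(31/30) = 0.9128
PET = 81.542 × 0.9128 = 74.432 mm/month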